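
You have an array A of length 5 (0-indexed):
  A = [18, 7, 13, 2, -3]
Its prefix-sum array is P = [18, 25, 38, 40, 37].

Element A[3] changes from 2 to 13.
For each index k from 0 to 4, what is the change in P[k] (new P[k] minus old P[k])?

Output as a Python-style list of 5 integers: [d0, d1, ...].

Element change: A[3] 2 -> 13, delta = 11
For k < 3: P[k] unchanged, delta_P[k] = 0
For k >= 3: P[k] shifts by exactly 11
Delta array: [0, 0, 0, 11, 11]

Answer: [0, 0, 0, 11, 11]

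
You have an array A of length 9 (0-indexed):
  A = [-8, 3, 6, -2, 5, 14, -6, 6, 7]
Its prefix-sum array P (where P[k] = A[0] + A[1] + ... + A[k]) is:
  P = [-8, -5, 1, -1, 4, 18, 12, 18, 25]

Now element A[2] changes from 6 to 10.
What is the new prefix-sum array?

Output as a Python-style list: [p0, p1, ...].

Change: A[2] 6 -> 10, delta = 4
P[k] for k < 2: unchanged (A[2] not included)
P[k] for k >= 2: shift by delta = 4
  P[0] = -8 + 0 = -8
  P[1] = -5 + 0 = -5
  P[2] = 1 + 4 = 5
  P[3] = -1 + 4 = 3
  P[4] = 4 + 4 = 8
  P[5] = 18 + 4 = 22
  P[6] = 12 + 4 = 16
  P[7] = 18 + 4 = 22
  P[8] = 25 + 4 = 29

Answer: [-8, -5, 5, 3, 8, 22, 16, 22, 29]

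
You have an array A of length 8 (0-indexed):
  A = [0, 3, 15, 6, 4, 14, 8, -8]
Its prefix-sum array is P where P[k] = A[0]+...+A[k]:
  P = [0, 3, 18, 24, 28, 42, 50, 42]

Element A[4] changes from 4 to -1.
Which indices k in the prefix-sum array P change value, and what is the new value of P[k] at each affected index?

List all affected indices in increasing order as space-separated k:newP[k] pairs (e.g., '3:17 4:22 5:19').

Answer: 4:23 5:37 6:45 7:37

Derivation:
P[k] = A[0] + ... + A[k]
P[k] includes A[4] iff k >= 4
Affected indices: 4, 5, ..., 7; delta = -5
  P[4]: 28 + -5 = 23
  P[5]: 42 + -5 = 37
  P[6]: 50 + -5 = 45
  P[7]: 42 + -5 = 37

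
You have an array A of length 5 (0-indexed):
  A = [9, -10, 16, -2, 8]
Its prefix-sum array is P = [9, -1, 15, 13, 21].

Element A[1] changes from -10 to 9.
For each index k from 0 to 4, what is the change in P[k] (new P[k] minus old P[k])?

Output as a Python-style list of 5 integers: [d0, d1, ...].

Element change: A[1] -10 -> 9, delta = 19
For k < 1: P[k] unchanged, delta_P[k] = 0
For k >= 1: P[k] shifts by exactly 19
Delta array: [0, 19, 19, 19, 19]

Answer: [0, 19, 19, 19, 19]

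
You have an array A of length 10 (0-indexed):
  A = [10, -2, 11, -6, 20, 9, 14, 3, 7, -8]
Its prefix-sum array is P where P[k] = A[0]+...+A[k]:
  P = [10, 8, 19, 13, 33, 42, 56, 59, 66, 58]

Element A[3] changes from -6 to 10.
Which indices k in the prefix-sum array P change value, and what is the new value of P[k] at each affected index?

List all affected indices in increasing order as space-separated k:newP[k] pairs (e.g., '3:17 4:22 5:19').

P[k] = A[0] + ... + A[k]
P[k] includes A[3] iff k >= 3
Affected indices: 3, 4, ..., 9; delta = 16
  P[3]: 13 + 16 = 29
  P[4]: 33 + 16 = 49
  P[5]: 42 + 16 = 58
  P[6]: 56 + 16 = 72
  P[7]: 59 + 16 = 75
  P[8]: 66 + 16 = 82
  P[9]: 58 + 16 = 74

Answer: 3:29 4:49 5:58 6:72 7:75 8:82 9:74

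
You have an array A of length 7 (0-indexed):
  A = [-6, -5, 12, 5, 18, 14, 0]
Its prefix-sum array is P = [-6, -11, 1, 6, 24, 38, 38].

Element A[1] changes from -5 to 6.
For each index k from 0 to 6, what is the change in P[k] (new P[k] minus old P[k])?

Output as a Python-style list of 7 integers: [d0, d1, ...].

Element change: A[1] -5 -> 6, delta = 11
For k < 1: P[k] unchanged, delta_P[k] = 0
For k >= 1: P[k] shifts by exactly 11
Delta array: [0, 11, 11, 11, 11, 11, 11]

Answer: [0, 11, 11, 11, 11, 11, 11]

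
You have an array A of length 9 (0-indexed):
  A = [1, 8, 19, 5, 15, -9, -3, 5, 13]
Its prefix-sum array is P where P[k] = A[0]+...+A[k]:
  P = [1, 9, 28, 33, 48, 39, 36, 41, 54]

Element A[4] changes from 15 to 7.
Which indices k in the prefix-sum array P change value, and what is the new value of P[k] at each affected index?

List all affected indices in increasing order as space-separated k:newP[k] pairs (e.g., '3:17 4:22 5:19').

P[k] = A[0] + ... + A[k]
P[k] includes A[4] iff k >= 4
Affected indices: 4, 5, ..., 8; delta = -8
  P[4]: 48 + -8 = 40
  P[5]: 39 + -8 = 31
  P[6]: 36 + -8 = 28
  P[7]: 41 + -8 = 33
  P[8]: 54 + -8 = 46

Answer: 4:40 5:31 6:28 7:33 8:46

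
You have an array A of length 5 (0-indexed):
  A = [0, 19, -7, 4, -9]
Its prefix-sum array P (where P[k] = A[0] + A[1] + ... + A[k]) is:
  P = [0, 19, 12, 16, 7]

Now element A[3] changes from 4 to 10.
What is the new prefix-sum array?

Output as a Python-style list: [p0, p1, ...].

Change: A[3] 4 -> 10, delta = 6
P[k] for k < 3: unchanged (A[3] not included)
P[k] for k >= 3: shift by delta = 6
  P[0] = 0 + 0 = 0
  P[1] = 19 + 0 = 19
  P[2] = 12 + 0 = 12
  P[3] = 16 + 6 = 22
  P[4] = 7 + 6 = 13

Answer: [0, 19, 12, 22, 13]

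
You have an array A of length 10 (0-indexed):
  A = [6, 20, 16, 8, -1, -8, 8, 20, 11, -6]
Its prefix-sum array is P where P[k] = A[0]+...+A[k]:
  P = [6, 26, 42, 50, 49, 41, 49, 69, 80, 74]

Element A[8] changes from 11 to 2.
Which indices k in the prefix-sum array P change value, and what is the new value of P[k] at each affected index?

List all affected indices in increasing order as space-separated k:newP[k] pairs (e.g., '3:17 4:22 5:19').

Answer: 8:71 9:65

Derivation:
P[k] = A[0] + ... + A[k]
P[k] includes A[8] iff k >= 8
Affected indices: 8, 9, ..., 9; delta = -9
  P[8]: 80 + -9 = 71
  P[9]: 74 + -9 = 65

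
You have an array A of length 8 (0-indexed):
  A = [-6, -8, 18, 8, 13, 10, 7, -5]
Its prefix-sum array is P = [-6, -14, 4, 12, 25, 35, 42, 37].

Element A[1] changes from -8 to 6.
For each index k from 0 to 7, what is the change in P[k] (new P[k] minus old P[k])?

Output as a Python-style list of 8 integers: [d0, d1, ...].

Answer: [0, 14, 14, 14, 14, 14, 14, 14]

Derivation:
Element change: A[1] -8 -> 6, delta = 14
For k < 1: P[k] unchanged, delta_P[k] = 0
For k >= 1: P[k] shifts by exactly 14
Delta array: [0, 14, 14, 14, 14, 14, 14, 14]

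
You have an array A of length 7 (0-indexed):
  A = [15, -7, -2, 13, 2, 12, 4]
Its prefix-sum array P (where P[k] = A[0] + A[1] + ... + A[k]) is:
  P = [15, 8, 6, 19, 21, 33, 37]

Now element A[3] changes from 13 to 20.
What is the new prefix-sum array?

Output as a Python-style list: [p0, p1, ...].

Answer: [15, 8, 6, 26, 28, 40, 44]

Derivation:
Change: A[3] 13 -> 20, delta = 7
P[k] for k < 3: unchanged (A[3] not included)
P[k] for k >= 3: shift by delta = 7
  P[0] = 15 + 0 = 15
  P[1] = 8 + 0 = 8
  P[2] = 6 + 0 = 6
  P[3] = 19 + 7 = 26
  P[4] = 21 + 7 = 28
  P[5] = 33 + 7 = 40
  P[6] = 37 + 7 = 44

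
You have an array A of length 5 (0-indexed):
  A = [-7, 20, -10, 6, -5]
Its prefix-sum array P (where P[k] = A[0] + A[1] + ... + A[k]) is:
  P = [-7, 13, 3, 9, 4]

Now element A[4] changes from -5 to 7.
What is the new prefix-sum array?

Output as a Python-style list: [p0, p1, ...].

Answer: [-7, 13, 3, 9, 16]

Derivation:
Change: A[4] -5 -> 7, delta = 12
P[k] for k < 4: unchanged (A[4] not included)
P[k] for k >= 4: shift by delta = 12
  P[0] = -7 + 0 = -7
  P[1] = 13 + 0 = 13
  P[2] = 3 + 0 = 3
  P[3] = 9 + 0 = 9
  P[4] = 4 + 12 = 16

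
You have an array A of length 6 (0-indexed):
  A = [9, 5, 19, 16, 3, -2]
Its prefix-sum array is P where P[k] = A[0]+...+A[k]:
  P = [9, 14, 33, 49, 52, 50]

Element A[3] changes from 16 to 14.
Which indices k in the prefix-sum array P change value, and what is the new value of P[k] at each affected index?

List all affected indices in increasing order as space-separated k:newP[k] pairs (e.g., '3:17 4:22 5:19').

P[k] = A[0] + ... + A[k]
P[k] includes A[3] iff k >= 3
Affected indices: 3, 4, ..., 5; delta = -2
  P[3]: 49 + -2 = 47
  P[4]: 52 + -2 = 50
  P[5]: 50 + -2 = 48

Answer: 3:47 4:50 5:48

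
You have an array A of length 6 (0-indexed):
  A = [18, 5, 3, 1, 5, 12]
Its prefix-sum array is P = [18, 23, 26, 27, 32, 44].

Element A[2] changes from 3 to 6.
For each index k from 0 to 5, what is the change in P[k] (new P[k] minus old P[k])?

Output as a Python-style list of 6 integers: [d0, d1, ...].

Answer: [0, 0, 3, 3, 3, 3]

Derivation:
Element change: A[2] 3 -> 6, delta = 3
For k < 2: P[k] unchanged, delta_P[k] = 0
For k >= 2: P[k] shifts by exactly 3
Delta array: [0, 0, 3, 3, 3, 3]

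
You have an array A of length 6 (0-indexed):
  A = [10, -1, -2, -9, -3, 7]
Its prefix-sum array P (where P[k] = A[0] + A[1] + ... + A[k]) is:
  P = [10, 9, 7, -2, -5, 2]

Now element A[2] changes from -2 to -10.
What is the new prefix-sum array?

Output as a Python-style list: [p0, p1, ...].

Change: A[2] -2 -> -10, delta = -8
P[k] for k < 2: unchanged (A[2] not included)
P[k] for k >= 2: shift by delta = -8
  P[0] = 10 + 0 = 10
  P[1] = 9 + 0 = 9
  P[2] = 7 + -8 = -1
  P[3] = -2 + -8 = -10
  P[4] = -5 + -8 = -13
  P[5] = 2 + -8 = -6

Answer: [10, 9, -1, -10, -13, -6]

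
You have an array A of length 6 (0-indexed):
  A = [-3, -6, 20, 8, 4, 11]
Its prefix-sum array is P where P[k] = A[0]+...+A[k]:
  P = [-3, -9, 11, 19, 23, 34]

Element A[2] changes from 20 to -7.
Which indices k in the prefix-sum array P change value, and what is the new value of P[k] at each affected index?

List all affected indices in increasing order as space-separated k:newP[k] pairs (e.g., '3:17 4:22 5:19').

Answer: 2:-16 3:-8 4:-4 5:7

Derivation:
P[k] = A[0] + ... + A[k]
P[k] includes A[2] iff k >= 2
Affected indices: 2, 3, ..., 5; delta = -27
  P[2]: 11 + -27 = -16
  P[3]: 19 + -27 = -8
  P[4]: 23 + -27 = -4
  P[5]: 34 + -27 = 7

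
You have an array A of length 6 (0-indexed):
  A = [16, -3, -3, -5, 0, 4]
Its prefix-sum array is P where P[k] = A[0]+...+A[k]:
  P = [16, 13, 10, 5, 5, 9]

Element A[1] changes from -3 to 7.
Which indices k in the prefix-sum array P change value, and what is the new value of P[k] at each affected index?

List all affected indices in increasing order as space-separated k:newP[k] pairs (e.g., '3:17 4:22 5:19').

Answer: 1:23 2:20 3:15 4:15 5:19

Derivation:
P[k] = A[0] + ... + A[k]
P[k] includes A[1] iff k >= 1
Affected indices: 1, 2, ..., 5; delta = 10
  P[1]: 13 + 10 = 23
  P[2]: 10 + 10 = 20
  P[3]: 5 + 10 = 15
  P[4]: 5 + 10 = 15
  P[5]: 9 + 10 = 19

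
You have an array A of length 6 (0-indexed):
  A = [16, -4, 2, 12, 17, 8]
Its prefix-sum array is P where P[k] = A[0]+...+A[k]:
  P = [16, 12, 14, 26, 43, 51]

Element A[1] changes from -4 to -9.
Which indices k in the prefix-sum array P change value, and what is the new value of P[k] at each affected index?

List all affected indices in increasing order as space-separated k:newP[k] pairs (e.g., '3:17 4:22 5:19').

P[k] = A[0] + ... + A[k]
P[k] includes A[1] iff k >= 1
Affected indices: 1, 2, ..., 5; delta = -5
  P[1]: 12 + -5 = 7
  P[2]: 14 + -5 = 9
  P[3]: 26 + -5 = 21
  P[4]: 43 + -5 = 38
  P[5]: 51 + -5 = 46

Answer: 1:7 2:9 3:21 4:38 5:46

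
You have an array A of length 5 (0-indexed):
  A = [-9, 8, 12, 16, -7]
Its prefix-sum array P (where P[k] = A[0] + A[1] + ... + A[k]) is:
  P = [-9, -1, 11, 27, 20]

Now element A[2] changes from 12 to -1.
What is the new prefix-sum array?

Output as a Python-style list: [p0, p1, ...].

Change: A[2] 12 -> -1, delta = -13
P[k] for k < 2: unchanged (A[2] not included)
P[k] for k >= 2: shift by delta = -13
  P[0] = -9 + 0 = -9
  P[1] = -1 + 0 = -1
  P[2] = 11 + -13 = -2
  P[3] = 27 + -13 = 14
  P[4] = 20 + -13 = 7

Answer: [-9, -1, -2, 14, 7]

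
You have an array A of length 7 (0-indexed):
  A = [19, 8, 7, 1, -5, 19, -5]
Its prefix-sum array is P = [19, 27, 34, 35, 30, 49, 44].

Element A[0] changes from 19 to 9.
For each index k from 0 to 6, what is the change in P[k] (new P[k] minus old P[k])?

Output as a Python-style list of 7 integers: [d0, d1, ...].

Answer: [-10, -10, -10, -10, -10, -10, -10]

Derivation:
Element change: A[0] 19 -> 9, delta = -10
For k < 0: P[k] unchanged, delta_P[k] = 0
For k >= 0: P[k] shifts by exactly -10
Delta array: [-10, -10, -10, -10, -10, -10, -10]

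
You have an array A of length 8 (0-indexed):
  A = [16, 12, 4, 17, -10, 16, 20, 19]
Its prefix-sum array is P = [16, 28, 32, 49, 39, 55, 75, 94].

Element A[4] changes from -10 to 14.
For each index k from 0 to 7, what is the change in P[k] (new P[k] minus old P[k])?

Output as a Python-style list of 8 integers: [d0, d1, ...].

Element change: A[4] -10 -> 14, delta = 24
For k < 4: P[k] unchanged, delta_P[k] = 0
For k >= 4: P[k] shifts by exactly 24
Delta array: [0, 0, 0, 0, 24, 24, 24, 24]

Answer: [0, 0, 0, 0, 24, 24, 24, 24]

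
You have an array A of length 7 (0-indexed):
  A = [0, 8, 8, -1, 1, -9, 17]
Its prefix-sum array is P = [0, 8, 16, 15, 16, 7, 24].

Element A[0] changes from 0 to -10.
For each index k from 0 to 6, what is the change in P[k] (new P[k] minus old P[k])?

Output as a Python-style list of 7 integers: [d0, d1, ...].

Answer: [-10, -10, -10, -10, -10, -10, -10]

Derivation:
Element change: A[0] 0 -> -10, delta = -10
For k < 0: P[k] unchanged, delta_P[k] = 0
For k >= 0: P[k] shifts by exactly -10
Delta array: [-10, -10, -10, -10, -10, -10, -10]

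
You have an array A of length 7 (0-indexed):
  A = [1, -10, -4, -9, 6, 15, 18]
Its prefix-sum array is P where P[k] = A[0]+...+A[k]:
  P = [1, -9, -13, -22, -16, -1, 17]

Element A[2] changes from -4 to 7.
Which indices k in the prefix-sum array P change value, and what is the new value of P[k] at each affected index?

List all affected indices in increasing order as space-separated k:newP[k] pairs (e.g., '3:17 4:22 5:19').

Answer: 2:-2 3:-11 4:-5 5:10 6:28

Derivation:
P[k] = A[0] + ... + A[k]
P[k] includes A[2] iff k >= 2
Affected indices: 2, 3, ..., 6; delta = 11
  P[2]: -13 + 11 = -2
  P[3]: -22 + 11 = -11
  P[4]: -16 + 11 = -5
  P[5]: -1 + 11 = 10
  P[6]: 17 + 11 = 28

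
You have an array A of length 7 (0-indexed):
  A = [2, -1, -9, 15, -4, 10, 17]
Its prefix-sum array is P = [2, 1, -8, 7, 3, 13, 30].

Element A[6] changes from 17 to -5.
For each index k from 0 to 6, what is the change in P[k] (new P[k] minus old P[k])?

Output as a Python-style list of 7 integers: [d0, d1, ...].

Answer: [0, 0, 0, 0, 0, 0, -22]

Derivation:
Element change: A[6] 17 -> -5, delta = -22
For k < 6: P[k] unchanged, delta_P[k] = 0
For k >= 6: P[k] shifts by exactly -22
Delta array: [0, 0, 0, 0, 0, 0, -22]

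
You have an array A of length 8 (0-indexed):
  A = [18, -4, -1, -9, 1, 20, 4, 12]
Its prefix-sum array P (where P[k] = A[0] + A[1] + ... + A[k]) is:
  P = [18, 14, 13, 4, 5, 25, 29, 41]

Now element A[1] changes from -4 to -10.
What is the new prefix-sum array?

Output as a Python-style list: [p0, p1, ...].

Answer: [18, 8, 7, -2, -1, 19, 23, 35]

Derivation:
Change: A[1] -4 -> -10, delta = -6
P[k] for k < 1: unchanged (A[1] not included)
P[k] for k >= 1: shift by delta = -6
  P[0] = 18 + 0 = 18
  P[1] = 14 + -6 = 8
  P[2] = 13 + -6 = 7
  P[3] = 4 + -6 = -2
  P[4] = 5 + -6 = -1
  P[5] = 25 + -6 = 19
  P[6] = 29 + -6 = 23
  P[7] = 41 + -6 = 35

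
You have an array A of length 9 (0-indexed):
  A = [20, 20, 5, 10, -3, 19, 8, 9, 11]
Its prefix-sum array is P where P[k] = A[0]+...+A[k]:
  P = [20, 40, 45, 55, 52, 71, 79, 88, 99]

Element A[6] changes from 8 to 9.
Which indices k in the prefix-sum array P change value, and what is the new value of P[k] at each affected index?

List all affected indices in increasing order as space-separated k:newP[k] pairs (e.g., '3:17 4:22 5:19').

P[k] = A[0] + ... + A[k]
P[k] includes A[6] iff k >= 6
Affected indices: 6, 7, ..., 8; delta = 1
  P[6]: 79 + 1 = 80
  P[7]: 88 + 1 = 89
  P[8]: 99 + 1 = 100

Answer: 6:80 7:89 8:100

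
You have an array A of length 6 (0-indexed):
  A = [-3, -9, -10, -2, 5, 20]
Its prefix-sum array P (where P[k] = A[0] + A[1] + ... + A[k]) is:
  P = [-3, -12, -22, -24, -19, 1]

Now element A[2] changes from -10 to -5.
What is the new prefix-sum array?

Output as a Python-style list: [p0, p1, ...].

Change: A[2] -10 -> -5, delta = 5
P[k] for k < 2: unchanged (A[2] not included)
P[k] for k >= 2: shift by delta = 5
  P[0] = -3 + 0 = -3
  P[1] = -12 + 0 = -12
  P[2] = -22 + 5 = -17
  P[3] = -24 + 5 = -19
  P[4] = -19 + 5 = -14
  P[5] = 1 + 5 = 6

Answer: [-3, -12, -17, -19, -14, 6]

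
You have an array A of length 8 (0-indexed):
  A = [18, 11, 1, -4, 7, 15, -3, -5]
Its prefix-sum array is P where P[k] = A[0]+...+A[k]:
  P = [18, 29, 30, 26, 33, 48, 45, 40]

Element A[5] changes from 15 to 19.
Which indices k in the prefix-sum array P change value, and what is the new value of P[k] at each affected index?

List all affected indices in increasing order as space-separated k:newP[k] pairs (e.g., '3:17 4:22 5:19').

P[k] = A[0] + ... + A[k]
P[k] includes A[5] iff k >= 5
Affected indices: 5, 6, ..., 7; delta = 4
  P[5]: 48 + 4 = 52
  P[6]: 45 + 4 = 49
  P[7]: 40 + 4 = 44

Answer: 5:52 6:49 7:44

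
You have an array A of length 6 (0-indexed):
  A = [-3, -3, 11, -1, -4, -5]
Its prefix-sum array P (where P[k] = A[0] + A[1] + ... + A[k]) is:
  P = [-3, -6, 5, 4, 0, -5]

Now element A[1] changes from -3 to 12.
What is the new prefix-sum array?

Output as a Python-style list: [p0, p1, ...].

Answer: [-3, 9, 20, 19, 15, 10]

Derivation:
Change: A[1] -3 -> 12, delta = 15
P[k] for k < 1: unchanged (A[1] not included)
P[k] for k >= 1: shift by delta = 15
  P[0] = -3 + 0 = -3
  P[1] = -6 + 15 = 9
  P[2] = 5 + 15 = 20
  P[3] = 4 + 15 = 19
  P[4] = 0 + 15 = 15
  P[5] = -5 + 15 = 10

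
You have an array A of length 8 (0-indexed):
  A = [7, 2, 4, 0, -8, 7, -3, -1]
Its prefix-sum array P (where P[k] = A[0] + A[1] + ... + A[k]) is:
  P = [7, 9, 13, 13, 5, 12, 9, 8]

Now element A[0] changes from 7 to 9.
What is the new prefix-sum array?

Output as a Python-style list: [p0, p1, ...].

Change: A[0] 7 -> 9, delta = 2
P[k] for k < 0: unchanged (A[0] not included)
P[k] for k >= 0: shift by delta = 2
  P[0] = 7 + 2 = 9
  P[1] = 9 + 2 = 11
  P[2] = 13 + 2 = 15
  P[3] = 13 + 2 = 15
  P[4] = 5 + 2 = 7
  P[5] = 12 + 2 = 14
  P[6] = 9 + 2 = 11
  P[7] = 8 + 2 = 10

Answer: [9, 11, 15, 15, 7, 14, 11, 10]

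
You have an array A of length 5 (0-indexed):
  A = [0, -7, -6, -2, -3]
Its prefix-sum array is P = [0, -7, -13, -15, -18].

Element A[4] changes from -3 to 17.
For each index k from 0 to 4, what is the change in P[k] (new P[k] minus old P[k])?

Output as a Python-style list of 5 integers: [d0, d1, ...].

Answer: [0, 0, 0, 0, 20]

Derivation:
Element change: A[4] -3 -> 17, delta = 20
For k < 4: P[k] unchanged, delta_P[k] = 0
For k >= 4: P[k] shifts by exactly 20
Delta array: [0, 0, 0, 0, 20]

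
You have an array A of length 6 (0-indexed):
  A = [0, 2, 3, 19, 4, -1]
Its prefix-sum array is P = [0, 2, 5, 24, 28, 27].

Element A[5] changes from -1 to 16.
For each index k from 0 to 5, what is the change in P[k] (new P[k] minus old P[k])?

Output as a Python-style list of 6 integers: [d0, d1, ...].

Element change: A[5] -1 -> 16, delta = 17
For k < 5: P[k] unchanged, delta_P[k] = 0
For k >= 5: P[k] shifts by exactly 17
Delta array: [0, 0, 0, 0, 0, 17]

Answer: [0, 0, 0, 0, 0, 17]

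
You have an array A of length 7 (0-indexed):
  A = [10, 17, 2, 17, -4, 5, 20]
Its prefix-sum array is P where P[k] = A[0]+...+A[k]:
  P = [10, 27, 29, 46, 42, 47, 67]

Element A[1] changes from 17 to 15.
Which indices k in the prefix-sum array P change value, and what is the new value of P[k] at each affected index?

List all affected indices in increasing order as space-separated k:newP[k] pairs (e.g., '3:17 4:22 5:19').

P[k] = A[0] + ... + A[k]
P[k] includes A[1] iff k >= 1
Affected indices: 1, 2, ..., 6; delta = -2
  P[1]: 27 + -2 = 25
  P[2]: 29 + -2 = 27
  P[3]: 46 + -2 = 44
  P[4]: 42 + -2 = 40
  P[5]: 47 + -2 = 45
  P[6]: 67 + -2 = 65

Answer: 1:25 2:27 3:44 4:40 5:45 6:65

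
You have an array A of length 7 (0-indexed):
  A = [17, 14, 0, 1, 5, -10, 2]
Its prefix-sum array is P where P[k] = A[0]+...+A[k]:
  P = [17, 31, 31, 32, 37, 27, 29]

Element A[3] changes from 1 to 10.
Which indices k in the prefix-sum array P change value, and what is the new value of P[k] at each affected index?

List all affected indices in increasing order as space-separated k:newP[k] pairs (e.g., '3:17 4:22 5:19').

Answer: 3:41 4:46 5:36 6:38

Derivation:
P[k] = A[0] + ... + A[k]
P[k] includes A[3] iff k >= 3
Affected indices: 3, 4, ..., 6; delta = 9
  P[3]: 32 + 9 = 41
  P[4]: 37 + 9 = 46
  P[5]: 27 + 9 = 36
  P[6]: 29 + 9 = 38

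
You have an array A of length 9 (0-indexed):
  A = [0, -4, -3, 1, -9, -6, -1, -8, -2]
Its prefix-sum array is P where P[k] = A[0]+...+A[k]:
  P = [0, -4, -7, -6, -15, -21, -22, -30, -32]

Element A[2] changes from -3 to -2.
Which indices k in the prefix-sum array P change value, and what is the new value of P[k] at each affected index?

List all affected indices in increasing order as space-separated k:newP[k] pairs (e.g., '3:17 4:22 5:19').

Answer: 2:-6 3:-5 4:-14 5:-20 6:-21 7:-29 8:-31

Derivation:
P[k] = A[0] + ... + A[k]
P[k] includes A[2] iff k >= 2
Affected indices: 2, 3, ..., 8; delta = 1
  P[2]: -7 + 1 = -6
  P[3]: -6 + 1 = -5
  P[4]: -15 + 1 = -14
  P[5]: -21 + 1 = -20
  P[6]: -22 + 1 = -21
  P[7]: -30 + 1 = -29
  P[8]: -32 + 1 = -31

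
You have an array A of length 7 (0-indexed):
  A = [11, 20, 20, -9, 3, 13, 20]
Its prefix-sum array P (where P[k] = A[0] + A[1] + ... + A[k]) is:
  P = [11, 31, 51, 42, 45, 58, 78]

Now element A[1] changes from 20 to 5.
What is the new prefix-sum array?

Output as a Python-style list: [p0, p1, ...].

Answer: [11, 16, 36, 27, 30, 43, 63]

Derivation:
Change: A[1] 20 -> 5, delta = -15
P[k] for k < 1: unchanged (A[1] not included)
P[k] for k >= 1: shift by delta = -15
  P[0] = 11 + 0 = 11
  P[1] = 31 + -15 = 16
  P[2] = 51 + -15 = 36
  P[3] = 42 + -15 = 27
  P[4] = 45 + -15 = 30
  P[5] = 58 + -15 = 43
  P[6] = 78 + -15 = 63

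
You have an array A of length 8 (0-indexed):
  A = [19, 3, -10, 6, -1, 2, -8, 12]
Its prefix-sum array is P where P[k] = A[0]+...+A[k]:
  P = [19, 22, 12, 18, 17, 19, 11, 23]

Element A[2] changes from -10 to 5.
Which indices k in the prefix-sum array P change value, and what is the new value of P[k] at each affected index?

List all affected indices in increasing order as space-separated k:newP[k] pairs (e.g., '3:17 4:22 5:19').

P[k] = A[0] + ... + A[k]
P[k] includes A[2] iff k >= 2
Affected indices: 2, 3, ..., 7; delta = 15
  P[2]: 12 + 15 = 27
  P[3]: 18 + 15 = 33
  P[4]: 17 + 15 = 32
  P[5]: 19 + 15 = 34
  P[6]: 11 + 15 = 26
  P[7]: 23 + 15 = 38

Answer: 2:27 3:33 4:32 5:34 6:26 7:38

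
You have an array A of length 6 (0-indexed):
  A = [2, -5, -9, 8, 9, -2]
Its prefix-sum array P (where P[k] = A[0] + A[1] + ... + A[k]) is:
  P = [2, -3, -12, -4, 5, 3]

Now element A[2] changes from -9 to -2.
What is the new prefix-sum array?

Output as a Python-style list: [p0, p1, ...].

Answer: [2, -3, -5, 3, 12, 10]

Derivation:
Change: A[2] -9 -> -2, delta = 7
P[k] for k < 2: unchanged (A[2] not included)
P[k] for k >= 2: shift by delta = 7
  P[0] = 2 + 0 = 2
  P[1] = -3 + 0 = -3
  P[2] = -12 + 7 = -5
  P[3] = -4 + 7 = 3
  P[4] = 5 + 7 = 12
  P[5] = 3 + 7 = 10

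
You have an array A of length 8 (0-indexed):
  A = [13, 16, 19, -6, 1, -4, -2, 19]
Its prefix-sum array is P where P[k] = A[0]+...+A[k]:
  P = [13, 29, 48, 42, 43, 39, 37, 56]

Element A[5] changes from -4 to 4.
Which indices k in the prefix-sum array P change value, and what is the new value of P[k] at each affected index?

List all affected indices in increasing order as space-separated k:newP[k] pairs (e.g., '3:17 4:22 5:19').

P[k] = A[0] + ... + A[k]
P[k] includes A[5] iff k >= 5
Affected indices: 5, 6, ..., 7; delta = 8
  P[5]: 39 + 8 = 47
  P[6]: 37 + 8 = 45
  P[7]: 56 + 8 = 64

Answer: 5:47 6:45 7:64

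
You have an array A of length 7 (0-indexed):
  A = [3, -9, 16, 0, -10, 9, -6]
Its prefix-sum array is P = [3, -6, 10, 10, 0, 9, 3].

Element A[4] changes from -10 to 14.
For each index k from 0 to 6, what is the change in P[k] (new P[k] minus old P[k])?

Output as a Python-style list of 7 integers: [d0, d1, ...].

Element change: A[4] -10 -> 14, delta = 24
For k < 4: P[k] unchanged, delta_P[k] = 0
For k >= 4: P[k] shifts by exactly 24
Delta array: [0, 0, 0, 0, 24, 24, 24]

Answer: [0, 0, 0, 0, 24, 24, 24]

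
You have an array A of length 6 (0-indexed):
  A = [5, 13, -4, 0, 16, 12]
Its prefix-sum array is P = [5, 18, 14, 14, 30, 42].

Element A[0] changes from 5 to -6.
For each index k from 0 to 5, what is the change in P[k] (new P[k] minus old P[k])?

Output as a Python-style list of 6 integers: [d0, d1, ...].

Element change: A[0] 5 -> -6, delta = -11
For k < 0: P[k] unchanged, delta_P[k] = 0
For k >= 0: P[k] shifts by exactly -11
Delta array: [-11, -11, -11, -11, -11, -11]

Answer: [-11, -11, -11, -11, -11, -11]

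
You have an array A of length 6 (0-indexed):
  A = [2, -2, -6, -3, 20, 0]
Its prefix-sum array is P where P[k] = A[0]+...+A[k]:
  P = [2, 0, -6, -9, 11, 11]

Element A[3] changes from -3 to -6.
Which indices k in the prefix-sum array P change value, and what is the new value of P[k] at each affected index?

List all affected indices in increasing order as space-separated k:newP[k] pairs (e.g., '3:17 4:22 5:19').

P[k] = A[0] + ... + A[k]
P[k] includes A[3] iff k >= 3
Affected indices: 3, 4, ..., 5; delta = -3
  P[3]: -9 + -3 = -12
  P[4]: 11 + -3 = 8
  P[5]: 11 + -3 = 8

Answer: 3:-12 4:8 5:8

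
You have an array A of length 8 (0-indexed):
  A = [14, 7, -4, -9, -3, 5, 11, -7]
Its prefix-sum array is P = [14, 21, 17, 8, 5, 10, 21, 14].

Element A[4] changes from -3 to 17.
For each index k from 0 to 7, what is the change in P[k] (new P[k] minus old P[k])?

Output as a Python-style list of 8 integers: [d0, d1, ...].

Element change: A[4] -3 -> 17, delta = 20
For k < 4: P[k] unchanged, delta_P[k] = 0
For k >= 4: P[k] shifts by exactly 20
Delta array: [0, 0, 0, 0, 20, 20, 20, 20]

Answer: [0, 0, 0, 0, 20, 20, 20, 20]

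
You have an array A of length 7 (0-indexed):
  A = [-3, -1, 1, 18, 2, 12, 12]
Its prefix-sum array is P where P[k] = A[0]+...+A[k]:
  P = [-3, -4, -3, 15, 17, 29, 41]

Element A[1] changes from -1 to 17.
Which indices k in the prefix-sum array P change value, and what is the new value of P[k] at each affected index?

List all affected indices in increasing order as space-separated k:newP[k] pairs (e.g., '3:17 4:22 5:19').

Answer: 1:14 2:15 3:33 4:35 5:47 6:59

Derivation:
P[k] = A[0] + ... + A[k]
P[k] includes A[1] iff k >= 1
Affected indices: 1, 2, ..., 6; delta = 18
  P[1]: -4 + 18 = 14
  P[2]: -3 + 18 = 15
  P[3]: 15 + 18 = 33
  P[4]: 17 + 18 = 35
  P[5]: 29 + 18 = 47
  P[6]: 41 + 18 = 59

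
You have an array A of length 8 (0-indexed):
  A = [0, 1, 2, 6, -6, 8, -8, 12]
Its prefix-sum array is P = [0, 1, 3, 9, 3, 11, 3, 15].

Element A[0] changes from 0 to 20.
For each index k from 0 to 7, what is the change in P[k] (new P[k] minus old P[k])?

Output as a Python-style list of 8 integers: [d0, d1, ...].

Element change: A[0] 0 -> 20, delta = 20
For k < 0: P[k] unchanged, delta_P[k] = 0
For k >= 0: P[k] shifts by exactly 20
Delta array: [20, 20, 20, 20, 20, 20, 20, 20]

Answer: [20, 20, 20, 20, 20, 20, 20, 20]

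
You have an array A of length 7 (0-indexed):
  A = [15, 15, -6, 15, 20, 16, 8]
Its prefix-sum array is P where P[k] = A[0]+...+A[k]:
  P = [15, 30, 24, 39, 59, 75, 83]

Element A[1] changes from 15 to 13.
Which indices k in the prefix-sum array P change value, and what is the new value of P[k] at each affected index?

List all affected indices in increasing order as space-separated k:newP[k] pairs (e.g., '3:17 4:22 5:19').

P[k] = A[0] + ... + A[k]
P[k] includes A[1] iff k >= 1
Affected indices: 1, 2, ..., 6; delta = -2
  P[1]: 30 + -2 = 28
  P[2]: 24 + -2 = 22
  P[3]: 39 + -2 = 37
  P[4]: 59 + -2 = 57
  P[5]: 75 + -2 = 73
  P[6]: 83 + -2 = 81

Answer: 1:28 2:22 3:37 4:57 5:73 6:81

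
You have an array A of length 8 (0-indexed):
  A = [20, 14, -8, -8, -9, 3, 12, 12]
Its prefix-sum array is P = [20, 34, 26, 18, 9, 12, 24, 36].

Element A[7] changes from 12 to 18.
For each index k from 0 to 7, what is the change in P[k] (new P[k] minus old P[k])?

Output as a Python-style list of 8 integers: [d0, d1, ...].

Element change: A[7] 12 -> 18, delta = 6
For k < 7: P[k] unchanged, delta_P[k] = 0
For k >= 7: P[k] shifts by exactly 6
Delta array: [0, 0, 0, 0, 0, 0, 0, 6]

Answer: [0, 0, 0, 0, 0, 0, 0, 6]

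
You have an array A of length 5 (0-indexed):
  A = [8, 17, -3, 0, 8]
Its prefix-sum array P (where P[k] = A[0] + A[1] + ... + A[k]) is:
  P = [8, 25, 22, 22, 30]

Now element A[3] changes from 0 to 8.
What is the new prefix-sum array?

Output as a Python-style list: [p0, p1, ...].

Answer: [8, 25, 22, 30, 38]

Derivation:
Change: A[3] 0 -> 8, delta = 8
P[k] for k < 3: unchanged (A[3] not included)
P[k] for k >= 3: shift by delta = 8
  P[0] = 8 + 0 = 8
  P[1] = 25 + 0 = 25
  P[2] = 22 + 0 = 22
  P[3] = 22 + 8 = 30
  P[4] = 30 + 8 = 38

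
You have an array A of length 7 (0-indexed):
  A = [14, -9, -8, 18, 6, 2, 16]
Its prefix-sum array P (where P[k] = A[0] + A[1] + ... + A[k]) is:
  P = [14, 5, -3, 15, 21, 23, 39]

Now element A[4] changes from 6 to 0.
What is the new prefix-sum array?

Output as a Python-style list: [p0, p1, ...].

Change: A[4] 6 -> 0, delta = -6
P[k] for k < 4: unchanged (A[4] not included)
P[k] for k >= 4: shift by delta = -6
  P[0] = 14 + 0 = 14
  P[1] = 5 + 0 = 5
  P[2] = -3 + 0 = -3
  P[3] = 15 + 0 = 15
  P[4] = 21 + -6 = 15
  P[5] = 23 + -6 = 17
  P[6] = 39 + -6 = 33

Answer: [14, 5, -3, 15, 15, 17, 33]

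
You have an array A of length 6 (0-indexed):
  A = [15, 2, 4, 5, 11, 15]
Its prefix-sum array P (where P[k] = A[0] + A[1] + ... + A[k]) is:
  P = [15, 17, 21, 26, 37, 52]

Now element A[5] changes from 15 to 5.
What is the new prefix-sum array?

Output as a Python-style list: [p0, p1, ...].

Change: A[5] 15 -> 5, delta = -10
P[k] for k < 5: unchanged (A[5] not included)
P[k] for k >= 5: shift by delta = -10
  P[0] = 15 + 0 = 15
  P[1] = 17 + 0 = 17
  P[2] = 21 + 0 = 21
  P[3] = 26 + 0 = 26
  P[4] = 37 + 0 = 37
  P[5] = 52 + -10 = 42

Answer: [15, 17, 21, 26, 37, 42]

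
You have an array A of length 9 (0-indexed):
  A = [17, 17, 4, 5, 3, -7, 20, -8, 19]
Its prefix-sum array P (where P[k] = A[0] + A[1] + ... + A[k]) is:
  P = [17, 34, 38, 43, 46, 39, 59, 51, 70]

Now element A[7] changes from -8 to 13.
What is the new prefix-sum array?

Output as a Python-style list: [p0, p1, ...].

Change: A[7] -8 -> 13, delta = 21
P[k] for k < 7: unchanged (A[7] not included)
P[k] for k >= 7: shift by delta = 21
  P[0] = 17 + 0 = 17
  P[1] = 34 + 0 = 34
  P[2] = 38 + 0 = 38
  P[3] = 43 + 0 = 43
  P[4] = 46 + 0 = 46
  P[5] = 39 + 0 = 39
  P[6] = 59 + 0 = 59
  P[7] = 51 + 21 = 72
  P[8] = 70 + 21 = 91

Answer: [17, 34, 38, 43, 46, 39, 59, 72, 91]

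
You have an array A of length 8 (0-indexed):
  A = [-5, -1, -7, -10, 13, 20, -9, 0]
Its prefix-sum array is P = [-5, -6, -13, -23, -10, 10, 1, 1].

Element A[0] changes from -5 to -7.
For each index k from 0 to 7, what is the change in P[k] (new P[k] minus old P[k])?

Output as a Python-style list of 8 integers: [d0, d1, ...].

Answer: [-2, -2, -2, -2, -2, -2, -2, -2]

Derivation:
Element change: A[0] -5 -> -7, delta = -2
For k < 0: P[k] unchanged, delta_P[k] = 0
For k >= 0: P[k] shifts by exactly -2
Delta array: [-2, -2, -2, -2, -2, -2, -2, -2]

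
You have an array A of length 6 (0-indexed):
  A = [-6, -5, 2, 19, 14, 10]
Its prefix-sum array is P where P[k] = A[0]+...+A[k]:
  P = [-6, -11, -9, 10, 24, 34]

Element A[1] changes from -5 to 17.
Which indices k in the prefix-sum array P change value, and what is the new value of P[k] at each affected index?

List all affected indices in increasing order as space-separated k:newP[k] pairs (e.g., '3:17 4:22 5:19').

P[k] = A[0] + ... + A[k]
P[k] includes A[1] iff k >= 1
Affected indices: 1, 2, ..., 5; delta = 22
  P[1]: -11 + 22 = 11
  P[2]: -9 + 22 = 13
  P[3]: 10 + 22 = 32
  P[4]: 24 + 22 = 46
  P[5]: 34 + 22 = 56

Answer: 1:11 2:13 3:32 4:46 5:56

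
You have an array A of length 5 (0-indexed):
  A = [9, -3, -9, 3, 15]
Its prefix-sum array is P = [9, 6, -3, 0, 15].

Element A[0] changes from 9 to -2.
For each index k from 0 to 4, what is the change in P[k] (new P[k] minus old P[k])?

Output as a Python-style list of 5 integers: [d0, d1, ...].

Element change: A[0] 9 -> -2, delta = -11
For k < 0: P[k] unchanged, delta_P[k] = 0
For k >= 0: P[k] shifts by exactly -11
Delta array: [-11, -11, -11, -11, -11]

Answer: [-11, -11, -11, -11, -11]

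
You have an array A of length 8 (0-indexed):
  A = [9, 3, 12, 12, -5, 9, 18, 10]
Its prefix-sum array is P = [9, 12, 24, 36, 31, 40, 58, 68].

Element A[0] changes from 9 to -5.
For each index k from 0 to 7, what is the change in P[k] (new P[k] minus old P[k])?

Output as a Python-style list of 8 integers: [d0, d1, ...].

Element change: A[0] 9 -> -5, delta = -14
For k < 0: P[k] unchanged, delta_P[k] = 0
For k >= 0: P[k] shifts by exactly -14
Delta array: [-14, -14, -14, -14, -14, -14, -14, -14]

Answer: [-14, -14, -14, -14, -14, -14, -14, -14]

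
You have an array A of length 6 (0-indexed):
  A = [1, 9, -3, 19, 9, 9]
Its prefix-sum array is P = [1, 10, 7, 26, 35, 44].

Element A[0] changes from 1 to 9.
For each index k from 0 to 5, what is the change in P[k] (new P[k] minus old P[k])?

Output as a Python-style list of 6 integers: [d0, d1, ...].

Element change: A[0] 1 -> 9, delta = 8
For k < 0: P[k] unchanged, delta_P[k] = 0
For k >= 0: P[k] shifts by exactly 8
Delta array: [8, 8, 8, 8, 8, 8]

Answer: [8, 8, 8, 8, 8, 8]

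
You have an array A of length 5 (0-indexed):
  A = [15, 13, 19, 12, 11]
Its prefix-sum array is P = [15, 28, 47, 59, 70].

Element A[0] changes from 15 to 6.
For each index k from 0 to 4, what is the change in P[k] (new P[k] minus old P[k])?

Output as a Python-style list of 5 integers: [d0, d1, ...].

Element change: A[0] 15 -> 6, delta = -9
For k < 0: P[k] unchanged, delta_P[k] = 0
For k >= 0: P[k] shifts by exactly -9
Delta array: [-9, -9, -9, -9, -9]

Answer: [-9, -9, -9, -9, -9]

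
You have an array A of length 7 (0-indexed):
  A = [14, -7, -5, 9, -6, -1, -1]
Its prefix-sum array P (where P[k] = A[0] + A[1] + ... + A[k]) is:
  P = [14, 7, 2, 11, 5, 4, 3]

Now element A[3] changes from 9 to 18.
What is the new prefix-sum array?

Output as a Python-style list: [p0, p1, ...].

Answer: [14, 7, 2, 20, 14, 13, 12]

Derivation:
Change: A[3] 9 -> 18, delta = 9
P[k] for k < 3: unchanged (A[3] not included)
P[k] for k >= 3: shift by delta = 9
  P[0] = 14 + 0 = 14
  P[1] = 7 + 0 = 7
  P[2] = 2 + 0 = 2
  P[3] = 11 + 9 = 20
  P[4] = 5 + 9 = 14
  P[5] = 4 + 9 = 13
  P[6] = 3 + 9 = 12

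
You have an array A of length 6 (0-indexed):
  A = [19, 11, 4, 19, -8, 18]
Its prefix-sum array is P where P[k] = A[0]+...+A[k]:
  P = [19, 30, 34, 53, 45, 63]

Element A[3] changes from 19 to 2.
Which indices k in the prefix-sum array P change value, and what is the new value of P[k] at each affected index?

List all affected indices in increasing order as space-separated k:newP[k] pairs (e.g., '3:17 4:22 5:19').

P[k] = A[0] + ... + A[k]
P[k] includes A[3] iff k >= 3
Affected indices: 3, 4, ..., 5; delta = -17
  P[3]: 53 + -17 = 36
  P[4]: 45 + -17 = 28
  P[5]: 63 + -17 = 46

Answer: 3:36 4:28 5:46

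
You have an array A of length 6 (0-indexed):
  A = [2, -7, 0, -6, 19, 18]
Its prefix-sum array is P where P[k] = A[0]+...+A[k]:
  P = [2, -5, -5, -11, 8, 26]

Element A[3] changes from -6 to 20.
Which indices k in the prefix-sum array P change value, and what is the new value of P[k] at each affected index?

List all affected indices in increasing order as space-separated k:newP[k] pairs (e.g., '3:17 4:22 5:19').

Answer: 3:15 4:34 5:52

Derivation:
P[k] = A[0] + ... + A[k]
P[k] includes A[3] iff k >= 3
Affected indices: 3, 4, ..., 5; delta = 26
  P[3]: -11 + 26 = 15
  P[4]: 8 + 26 = 34
  P[5]: 26 + 26 = 52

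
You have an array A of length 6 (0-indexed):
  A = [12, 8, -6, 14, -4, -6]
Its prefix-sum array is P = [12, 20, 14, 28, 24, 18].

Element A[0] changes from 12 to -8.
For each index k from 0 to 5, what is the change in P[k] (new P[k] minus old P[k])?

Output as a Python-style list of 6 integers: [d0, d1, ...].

Element change: A[0] 12 -> -8, delta = -20
For k < 0: P[k] unchanged, delta_P[k] = 0
For k >= 0: P[k] shifts by exactly -20
Delta array: [-20, -20, -20, -20, -20, -20]

Answer: [-20, -20, -20, -20, -20, -20]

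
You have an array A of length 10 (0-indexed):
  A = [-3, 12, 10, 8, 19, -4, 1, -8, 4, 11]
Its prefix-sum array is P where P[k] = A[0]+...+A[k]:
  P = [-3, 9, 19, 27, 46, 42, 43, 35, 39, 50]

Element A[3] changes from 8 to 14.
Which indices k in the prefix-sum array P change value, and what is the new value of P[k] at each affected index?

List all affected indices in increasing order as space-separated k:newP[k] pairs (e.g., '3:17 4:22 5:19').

P[k] = A[0] + ... + A[k]
P[k] includes A[3] iff k >= 3
Affected indices: 3, 4, ..., 9; delta = 6
  P[3]: 27 + 6 = 33
  P[4]: 46 + 6 = 52
  P[5]: 42 + 6 = 48
  P[6]: 43 + 6 = 49
  P[7]: 35 + 6 = 41
  P[8]: 39 + 6 = 45
  P[9]: 50 + 6 = 56

Answer: 3:33 4:52 5:48 6:49 7:41 8:45 9:56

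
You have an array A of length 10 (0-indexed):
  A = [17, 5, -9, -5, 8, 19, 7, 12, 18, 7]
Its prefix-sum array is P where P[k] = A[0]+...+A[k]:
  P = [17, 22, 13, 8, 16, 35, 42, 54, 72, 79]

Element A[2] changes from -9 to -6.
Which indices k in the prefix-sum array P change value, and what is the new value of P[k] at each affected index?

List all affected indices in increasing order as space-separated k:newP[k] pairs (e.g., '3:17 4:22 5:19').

P[k] = A[0] + ... + A[k]
P[k] includes A[2] iff k >= 2
Affected indices: 2, 3, ..., 9; delta = 3
  P[2]: 13 + 3 = 16
  P[3]: 8 + 3 = 11
  P[4]: 16 + 3 = 19
  P[5]: 35 + 3 = 38
  P[6]: 42 + 3 = 45
  P[7]: 54 + 3 = 57
  P[8]: 72 + 3 = 75
  P[9]: 79 + 3 = 82

Answer: 2:16 3:11 4:19 5:38 6:45 7:57 8:75 9:82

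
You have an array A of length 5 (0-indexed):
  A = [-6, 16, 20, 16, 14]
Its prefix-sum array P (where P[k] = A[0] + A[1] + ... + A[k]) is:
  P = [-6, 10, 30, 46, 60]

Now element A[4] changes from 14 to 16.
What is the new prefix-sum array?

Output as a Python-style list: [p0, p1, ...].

Change: A[4] 14 -> 16, delta = 2
P[k] for k < 4: unchanged (A[4] not included)
P[k] for k >= 4: shift by delta = 2
  P[0] = -6 + 0 = -6
  P[1] = 10 + 0 = 10
  P[2] = 30 + 0 = 30
  P[3] = 46 + 0 = 46
  P[4] = 60 + 2 = 62

Answer: [-6, 10, 30, 46, 62]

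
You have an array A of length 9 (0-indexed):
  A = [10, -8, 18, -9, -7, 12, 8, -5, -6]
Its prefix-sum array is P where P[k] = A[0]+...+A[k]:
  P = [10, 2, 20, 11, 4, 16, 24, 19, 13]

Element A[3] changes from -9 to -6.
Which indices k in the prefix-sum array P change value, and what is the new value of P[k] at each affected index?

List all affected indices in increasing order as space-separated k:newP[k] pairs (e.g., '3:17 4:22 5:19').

P[k] = A[0] + ... + A[k]
P[k] includes A[3] iff k >= 3
Affected indices: 3, 4, ..., 8; delta = 3
  P[3]: 11 + 3 = 14
  P[4]: 4 + 3 = 7
  P[5]: 16 + 3 = 19
  P[6]: 24 + 3 = 27
  P[7]: 19 + 3 = 22
  P[8]: 13 + 3 = 16

Answer: 3:14 4:7 5:19 6:27 7:22 8:16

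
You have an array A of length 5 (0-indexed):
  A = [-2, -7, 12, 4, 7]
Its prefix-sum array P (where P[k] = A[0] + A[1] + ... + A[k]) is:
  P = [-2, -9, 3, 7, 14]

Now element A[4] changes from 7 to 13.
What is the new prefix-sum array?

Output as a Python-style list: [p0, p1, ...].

Change: A[4] 7 -> 13, delta = 6
P[k] for k < 4: unchanged (A[4] not included)
P[k] for k >= 4: shift by delta = 6
  P[0] = -2 + 0 = -2
  P[1] = -9 + 0 = -9
  P[2] = 3 + 0 = 3
  P[3] = 7 + 0 = 7
  P[4] = 14 + 6 = 20

Answer: [-2, -9, 3, 7, 20]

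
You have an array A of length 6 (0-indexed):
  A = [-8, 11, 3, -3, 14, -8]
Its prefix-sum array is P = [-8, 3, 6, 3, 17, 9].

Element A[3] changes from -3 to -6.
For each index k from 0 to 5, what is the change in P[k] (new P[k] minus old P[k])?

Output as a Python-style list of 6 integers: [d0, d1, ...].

Element change: A[3] -3 -> -6, delta = -3
For k < 3: P[k] unchanged, delta_P[k] = 0
For k >= 3: P[k] shifts by exactly -3
Delta array: [0, 0, 0, -3, -3, -3]

Answer: [0, 0, 0, -3, -3, -3]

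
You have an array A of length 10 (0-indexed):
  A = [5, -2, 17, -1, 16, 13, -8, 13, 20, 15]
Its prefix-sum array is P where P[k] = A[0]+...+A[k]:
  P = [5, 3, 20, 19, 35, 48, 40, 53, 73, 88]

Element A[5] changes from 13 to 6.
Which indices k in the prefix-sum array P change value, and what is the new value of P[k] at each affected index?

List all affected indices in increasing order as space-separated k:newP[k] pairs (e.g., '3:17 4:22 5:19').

P[k] = A[0] + ... + A[k]
P[k] includes A[5] iff k >= 5
Affected indices: 5, 6, ..., 9; delta = -7
  P[5]: 48 + -7 = 41
  P[6]: 40 + -7 = 33
  P[7]: 53 + -7 = 46
  P[8]: 73 + -7 = 66
  P[9]: 88 + -7 = 81

Answer: 5:41 6:33 7:46 8:66 9:81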